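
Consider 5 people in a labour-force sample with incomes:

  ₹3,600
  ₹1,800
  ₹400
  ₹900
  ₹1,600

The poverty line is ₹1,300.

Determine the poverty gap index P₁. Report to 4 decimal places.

0.2000

Below z: ₹400, ₹900 (q = 2 of N = 5).
Gap ratios (z−y)/z: (1300−400)/1300 = 0.6923; (1300−900)/1300 = 0.3077.
Σ = 1.000000. Dividing by the full population N = 5 gives P₁ = 0.2000.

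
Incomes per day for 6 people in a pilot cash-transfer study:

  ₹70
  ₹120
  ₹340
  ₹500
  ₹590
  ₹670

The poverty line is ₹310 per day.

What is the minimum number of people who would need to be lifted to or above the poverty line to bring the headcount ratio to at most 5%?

2

Currently q = 2 of N = 6 are below the line (H = 0.333).
A headcount ratio of at most 5% allows at most ⌊0.05 × 6⌋ = 0 poor people.
So at least 2 − 0 = 2 must be lifted.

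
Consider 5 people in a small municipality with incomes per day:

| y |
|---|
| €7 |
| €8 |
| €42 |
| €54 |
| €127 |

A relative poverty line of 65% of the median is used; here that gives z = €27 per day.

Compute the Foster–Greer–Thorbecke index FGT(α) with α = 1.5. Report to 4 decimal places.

0.2456

Incomes under z: €7, €8 (q = 2 of N = 5).
Normalized shortfalls: (27−7)/27 = 0.7407; (27−8)/27 = 0.7037.
Raised to α = 1.5: 0.63753; 0.59032.
Sum = 1.227844; FGT(1.5) = 1.227844 / 5 = 0.2456.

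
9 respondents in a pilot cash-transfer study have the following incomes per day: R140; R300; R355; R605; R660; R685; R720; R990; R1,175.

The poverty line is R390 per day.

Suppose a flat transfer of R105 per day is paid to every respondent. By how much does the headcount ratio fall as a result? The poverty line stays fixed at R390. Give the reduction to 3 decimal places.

0.222

Before: below the line — R140, R300, R355; headcount ratio = 0.33333.
After the R105 transfer: below the line — R245; headcount ratio = 0.11111.
Reduction = 0.33333 − 0.11111 = 0.222.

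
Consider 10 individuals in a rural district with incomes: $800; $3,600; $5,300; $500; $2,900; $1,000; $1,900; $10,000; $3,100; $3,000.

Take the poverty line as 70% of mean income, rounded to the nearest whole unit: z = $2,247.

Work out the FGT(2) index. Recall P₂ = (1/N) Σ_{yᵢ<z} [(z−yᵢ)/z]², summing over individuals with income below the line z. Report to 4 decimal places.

Poor units: $500, $800, $1,000, $1,900 (q = 4 of N = 10).
Relative gaps: (2247−500)/2247 = 0.7775; (2247−800)/2247 = 0.6440; (2247−1000)/2247 = 0.5550; (2247−1900)/2247 = 0.1544.
Squared: 0.6045; 0.4147; 0.3080; 0.0238.
Sum = 1.351005; P₂ = 1.351005 / 10 = 0.1351.

0.1351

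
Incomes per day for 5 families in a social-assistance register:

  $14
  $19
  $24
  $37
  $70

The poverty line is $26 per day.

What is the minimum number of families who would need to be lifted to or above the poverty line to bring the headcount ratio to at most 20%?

2

3 of the 5 families are poor, so H = 3/5 = 0.600.
A headcount ratio of at most 20% allows at most ⌊0.20 × 5⌋ = 1 poor families.
So at least 3 − 1 = 2 must be lifted.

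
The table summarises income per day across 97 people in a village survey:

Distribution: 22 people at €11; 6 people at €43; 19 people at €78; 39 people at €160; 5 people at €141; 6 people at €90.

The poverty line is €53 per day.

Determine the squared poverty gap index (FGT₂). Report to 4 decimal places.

Incomes under z: 22×€11, 6×€43 (q = 28 of N = 97).
Normalized shortfalls: (53−11)/53 = 0.7925 (×22); (53−43)/53 = 0.1887 (×6).
Squared: 0.6280 (×22); 0.0356 (×6).
Sum = 14.029192; P₂ = 14.029192 / 97 = 0.1446.

0.1446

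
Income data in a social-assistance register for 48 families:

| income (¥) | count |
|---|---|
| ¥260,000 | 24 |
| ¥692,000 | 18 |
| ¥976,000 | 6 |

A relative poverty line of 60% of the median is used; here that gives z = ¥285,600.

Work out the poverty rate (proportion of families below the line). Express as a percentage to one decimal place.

50.0%

24 of the 48 families have income below ¥285,600.
H = 24/48 = 50.0%.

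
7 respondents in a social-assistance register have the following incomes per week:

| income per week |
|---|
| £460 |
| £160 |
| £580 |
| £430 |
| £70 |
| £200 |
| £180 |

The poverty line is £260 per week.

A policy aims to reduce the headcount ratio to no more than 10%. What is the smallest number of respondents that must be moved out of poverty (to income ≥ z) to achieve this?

4

Currently q = 4 of N = 7 are below the line (H = 0.571).
A headcount ratio of at most 10% allows at most ⌊0.10 × 7⌋ = 0 poor respondents.
So at least 4 − 0 = 4 must be lifted.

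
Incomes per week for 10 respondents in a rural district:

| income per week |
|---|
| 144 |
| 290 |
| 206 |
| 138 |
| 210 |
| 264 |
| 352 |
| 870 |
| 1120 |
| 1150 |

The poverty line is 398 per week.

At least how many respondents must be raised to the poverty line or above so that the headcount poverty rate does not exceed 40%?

Currently q = 7 of N = 10 are below the line (H = 0.700).
A headcount ratio of at most 40% allows at most ⌊0.40 × 10⌋ = 4 poor respondents.
So at least 7 − 4 = 3 must be lifted.

3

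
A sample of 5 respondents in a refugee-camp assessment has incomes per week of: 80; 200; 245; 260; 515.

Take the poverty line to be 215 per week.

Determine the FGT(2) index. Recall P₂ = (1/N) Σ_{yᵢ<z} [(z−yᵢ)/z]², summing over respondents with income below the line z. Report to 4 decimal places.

0.0798

Poor units: 80, 200 (q = 2 of N = 5).
Shortfall ratios: (215−80)/215 = 0.6279; (215−200)/215 = 0.0698.
Squared: 0.3943; 0.0049.
Sum = 0.399135; P₂ = 0.399135 / 5 = 0.0798.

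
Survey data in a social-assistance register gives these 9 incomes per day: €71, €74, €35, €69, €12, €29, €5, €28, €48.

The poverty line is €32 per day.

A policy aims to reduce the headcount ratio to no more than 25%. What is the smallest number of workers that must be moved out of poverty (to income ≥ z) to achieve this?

Currently q = 4 of N = 9 are below the line (H = 0.444).
A headcount ratio of at most 25% allows at most ⌊0.25 × 9⌋ = 2 poor workers.
So at least 4 − 2 = 2 must be lifted.

2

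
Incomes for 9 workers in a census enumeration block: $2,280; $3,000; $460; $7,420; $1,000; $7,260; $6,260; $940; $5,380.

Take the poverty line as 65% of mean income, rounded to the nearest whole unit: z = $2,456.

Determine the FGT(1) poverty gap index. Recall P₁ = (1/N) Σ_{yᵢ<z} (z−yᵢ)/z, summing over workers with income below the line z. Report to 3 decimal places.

Below the line: $460, $940, $1,000, $2,280 (q = 4 of N = 9).
Relative gaps: (2456−460)/2456 = 0.8127; (2456−940)/2456 = 0.6173; (2456−1000)/2456 = 0.5928; (2456−2280)/2456 = 0.0717.
Σ = 2.094463. Dividing by the full population N = 9 gives P₁ = 0.233.

0.233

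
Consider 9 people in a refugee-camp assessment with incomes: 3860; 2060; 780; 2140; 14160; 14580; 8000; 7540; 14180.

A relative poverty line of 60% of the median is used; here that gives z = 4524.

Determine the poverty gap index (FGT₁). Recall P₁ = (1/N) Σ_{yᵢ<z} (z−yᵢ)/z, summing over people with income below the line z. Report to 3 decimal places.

0.227

Below the line: 780, 2060, 2140, 3860 (q = 4 of N = 9).
Relative gaps: (4524−780)/4524 = 0.8276; (4524−2060)/4524 = 0.5447; (4524−2140)/4524 = 0.5270; (4524−3860)/4524 = 0.1468.
Sum of shortfalls = 2.045977; P₁ averages over all N: 2.045977 / 9 = 0.227.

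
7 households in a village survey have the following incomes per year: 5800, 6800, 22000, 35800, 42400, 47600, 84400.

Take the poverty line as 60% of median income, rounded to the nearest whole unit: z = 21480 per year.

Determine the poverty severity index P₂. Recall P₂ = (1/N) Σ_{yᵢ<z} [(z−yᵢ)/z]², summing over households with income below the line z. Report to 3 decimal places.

Poor units: 5800, 6800 (q = 2 of N = 7).
Normalized shortfalls: (21480−5800)/21480 = 0.7300; (21480−6800)/21480 = 0.6834.
Squared: 0.5329; 0.4671.
Sum = 0.999945; P₂ = 0.999945 / 7 = 0.143.

0.143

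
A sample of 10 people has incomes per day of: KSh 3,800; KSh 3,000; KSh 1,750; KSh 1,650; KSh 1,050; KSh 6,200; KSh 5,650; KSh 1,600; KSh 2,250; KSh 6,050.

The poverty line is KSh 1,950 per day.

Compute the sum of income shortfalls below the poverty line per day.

Incomes under z: KSh 1,050, KSh 1,600, KSh 1,650, KSh 1,750 (q = 4 of N = 10).
Individual gaps: 1950−1050 = 900; 1950−1600 = 350; 1950−1650 = 300; 1950−1750 = 200.
Aggregate gap = KSh 1,750.

KSh 1,750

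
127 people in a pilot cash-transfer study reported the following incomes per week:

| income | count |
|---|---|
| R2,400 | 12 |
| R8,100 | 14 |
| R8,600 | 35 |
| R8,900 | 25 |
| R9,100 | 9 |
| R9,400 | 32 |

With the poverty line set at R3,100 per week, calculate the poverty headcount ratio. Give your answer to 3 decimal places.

0.094

12 of the 127 people have income below R3,100.
H = 12/127 = 0.094.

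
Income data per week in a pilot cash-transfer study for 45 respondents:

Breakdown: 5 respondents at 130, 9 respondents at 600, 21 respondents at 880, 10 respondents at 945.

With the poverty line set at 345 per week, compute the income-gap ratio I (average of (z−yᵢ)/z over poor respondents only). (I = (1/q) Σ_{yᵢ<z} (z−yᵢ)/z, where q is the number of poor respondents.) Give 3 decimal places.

0.623

Incomes under z: 5×130 (q = 5 of N = 45).
Relative gaps: 0.6232 (×5); sum = 3.115942.
The income-gap ratio divides by q (the poor only): 3.115942 / 5 = 0.623.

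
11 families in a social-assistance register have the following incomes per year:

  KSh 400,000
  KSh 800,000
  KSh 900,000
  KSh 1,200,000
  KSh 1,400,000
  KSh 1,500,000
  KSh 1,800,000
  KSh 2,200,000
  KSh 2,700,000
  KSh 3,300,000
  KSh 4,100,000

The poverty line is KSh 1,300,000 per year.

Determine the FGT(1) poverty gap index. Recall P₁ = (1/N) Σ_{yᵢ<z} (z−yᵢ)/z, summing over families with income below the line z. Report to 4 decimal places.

0.1329

Below z: KSh 400,000, KSh 800,000, KSh 900,000, KSh 1,200,000 (q = 4 of N = 11).
Normalized shortfalls: (1300000−400000)/1300000 = 0.6923; (1300000−800000)/1300000 = 0.3846; (1300000−900000)/1300000 = 0.3077; (1300000−1200000)/1300000 = 0.0769.
Σ = 1.461538. Dividing by the full population N = 11 gives P₁ = 0.1329.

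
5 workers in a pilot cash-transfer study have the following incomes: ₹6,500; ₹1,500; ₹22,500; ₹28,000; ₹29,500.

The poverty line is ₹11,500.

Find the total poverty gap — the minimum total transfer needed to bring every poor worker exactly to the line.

Poor units: ₹1,500, ₹6,500 (q = 2 of N = 5).
Individual gaps: 11500−1500 = 10000; 11500−6500 = 5000.
Aggregate gap = ₹15,000.

₹15,000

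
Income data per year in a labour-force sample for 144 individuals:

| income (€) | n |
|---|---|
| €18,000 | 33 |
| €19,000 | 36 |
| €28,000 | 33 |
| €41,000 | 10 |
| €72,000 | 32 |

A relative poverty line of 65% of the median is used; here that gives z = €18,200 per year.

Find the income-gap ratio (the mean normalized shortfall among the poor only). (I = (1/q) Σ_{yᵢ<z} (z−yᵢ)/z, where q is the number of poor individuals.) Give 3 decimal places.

Below z: 33×€18,000 (q = 33 of N = 144).
Shortfall ratios (z−y)/z: 0.0110 (×33); sum = 0.362637.
The income-gap ratio divides by q (the poor only): 0.362637 / 33 = 0.011.

0.011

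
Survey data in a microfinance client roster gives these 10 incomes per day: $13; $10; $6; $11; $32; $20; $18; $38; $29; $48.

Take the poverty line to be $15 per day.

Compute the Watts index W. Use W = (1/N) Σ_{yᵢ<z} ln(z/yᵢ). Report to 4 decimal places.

0.1775

Incomes under z: $6, $10, $11, $13 (q = 4 of N = 10).
Log gaps: ln(15/6) = 0.9163; ln(15/10) = 0.4055; ln(15/11) = 0.3102; ln(15/13) = 0.1431.
W = 1.775012 / 10 = 0.1775.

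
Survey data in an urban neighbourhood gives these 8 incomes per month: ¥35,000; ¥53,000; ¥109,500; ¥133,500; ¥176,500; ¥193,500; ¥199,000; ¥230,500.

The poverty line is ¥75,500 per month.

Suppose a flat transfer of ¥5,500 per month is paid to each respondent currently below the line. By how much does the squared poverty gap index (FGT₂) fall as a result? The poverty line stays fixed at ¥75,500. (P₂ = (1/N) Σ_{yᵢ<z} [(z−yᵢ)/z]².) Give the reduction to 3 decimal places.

Before: below the line — ¥35,000, ¥53,000; squared poverty gap index (FGT₂) = 0.04707.
After the ¥5,500 transfer: below the line — ¥40,500, ¥58,500; squared poverty gap index (FGT₂) = 0.03320.
Reduction = 0.04707 − 0.03320 = 0.014.

0.014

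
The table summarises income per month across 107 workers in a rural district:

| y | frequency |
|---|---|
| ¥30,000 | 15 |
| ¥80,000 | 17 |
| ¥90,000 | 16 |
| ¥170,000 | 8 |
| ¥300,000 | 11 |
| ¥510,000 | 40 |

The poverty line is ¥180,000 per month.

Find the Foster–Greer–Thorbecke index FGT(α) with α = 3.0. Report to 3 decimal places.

0.127

Incomes under z: 15×¥30,000, 17×¥80,000, 16×¥90,000, 8×¥170,000 (q = 56 of N = 107).
Shortfall ratios: (180000−30000)/180000 = 0.8333 (×15); (180000−80000)/180000 = 0.5556 (×17); (180000−90000)/180000 = 0.5000 (×16); (180000−170000)/180000 = 0.0556 (×8).
Raised to α = 3.0: 0.57870 (×15); 0.17147 (×17); 0.12500 (×16); 0.00017 (×8).
Sum = 13.596879; FGT(3.0) = 13.596879 / 107 = 0.127.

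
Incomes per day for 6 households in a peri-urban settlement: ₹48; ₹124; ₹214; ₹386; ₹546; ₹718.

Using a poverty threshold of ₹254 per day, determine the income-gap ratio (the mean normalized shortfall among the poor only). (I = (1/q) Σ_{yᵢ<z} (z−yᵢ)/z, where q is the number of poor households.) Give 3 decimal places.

0.493

Incomes under z: ₹48, ₹124, ₹214 (q = 3 of N = 6).
Shortfall ratios (z−y)/z: 0.8110, 0.5118, 0.1575; sum = 1.480315.
The income-gap ratio divides by q (the poor only): 1.480315 / 3 = 0.493.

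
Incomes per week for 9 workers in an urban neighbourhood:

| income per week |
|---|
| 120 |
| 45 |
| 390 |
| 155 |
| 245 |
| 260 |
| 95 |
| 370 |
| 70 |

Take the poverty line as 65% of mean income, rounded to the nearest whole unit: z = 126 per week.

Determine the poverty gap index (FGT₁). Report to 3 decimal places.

0.153

Below the line: 45, 70, 95, 120 (q = 4 of N = 9).
Relative gaps: (126−45)/126 = 0.6429; (126−70)/126 = 0.4444; (126−95)/126 = 0.2460; (126−120)/126 = 0.0476.
Sum of shortfalls = 1.380952; P₁ averages over all N: 1.380952 / 9 = 0.153.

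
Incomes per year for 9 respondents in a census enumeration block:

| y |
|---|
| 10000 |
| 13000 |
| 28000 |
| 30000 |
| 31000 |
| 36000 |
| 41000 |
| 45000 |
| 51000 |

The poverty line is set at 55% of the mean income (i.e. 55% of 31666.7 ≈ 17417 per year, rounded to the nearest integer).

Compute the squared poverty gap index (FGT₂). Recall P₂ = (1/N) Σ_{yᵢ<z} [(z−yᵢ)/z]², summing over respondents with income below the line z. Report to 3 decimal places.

0.027

Incomes under z: 10000, 13000 (q = 2 of N = 9).
Normalized shortfalls: (17417−10000)/17417 = 0.4258; (17417−13000)/17417 = 0.2536.
Squared: 0.1813; 0.0643.
Sum = 0.245661; P₂ = 0.245661 / 9 = 0.027.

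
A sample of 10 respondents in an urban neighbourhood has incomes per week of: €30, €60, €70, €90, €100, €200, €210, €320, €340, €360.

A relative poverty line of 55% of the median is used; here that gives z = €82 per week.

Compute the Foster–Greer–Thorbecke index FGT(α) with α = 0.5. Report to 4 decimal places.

Incomes under z: €30, €60, €70 (q = 3 of N = 10).
Relative gaps: (82−30)/82 = 0.6341; (82−60)/82 = 0.2683; (82−70)/82 = 0.1463.
Raised to α = 0.5: 0.79633; 0.51797; 0.38255.
Sum = 1.696849; FGT(0.5) = 1.696849 / 10 = 0.1697.

0.1697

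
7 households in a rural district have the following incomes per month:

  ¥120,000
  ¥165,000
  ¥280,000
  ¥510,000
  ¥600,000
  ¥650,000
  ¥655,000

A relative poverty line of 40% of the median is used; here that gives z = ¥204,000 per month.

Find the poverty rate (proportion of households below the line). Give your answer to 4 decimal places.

2 of the 7 households have income below ¥204,000.
H = 2/7 = 0.2857.

0.2857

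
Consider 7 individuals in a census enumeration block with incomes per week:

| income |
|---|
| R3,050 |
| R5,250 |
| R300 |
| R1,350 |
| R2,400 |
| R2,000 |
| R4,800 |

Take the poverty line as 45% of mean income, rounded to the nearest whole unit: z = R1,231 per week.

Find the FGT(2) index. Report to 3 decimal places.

0.082

Poor units: R300 (q = 1 of N = 7).
Shortfall ratios: (1231−300)/1231 = 0.7563.
Squared: 0.5720.
Sum = 0.571983; P₂ = 0.571983 / 7 = 0.082.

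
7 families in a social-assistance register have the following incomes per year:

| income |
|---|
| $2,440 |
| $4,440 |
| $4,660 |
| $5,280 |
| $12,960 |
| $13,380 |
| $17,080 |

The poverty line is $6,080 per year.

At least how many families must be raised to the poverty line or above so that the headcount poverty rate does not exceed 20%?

4 of the 7 families are poor, so H = 4/7 = 0.571.
A headcount ratio of at most 20% allows at most ⌊0.20 × 7⌋ = 1 poor families.
So at least 4 − 1 = 3 must be lifted.

3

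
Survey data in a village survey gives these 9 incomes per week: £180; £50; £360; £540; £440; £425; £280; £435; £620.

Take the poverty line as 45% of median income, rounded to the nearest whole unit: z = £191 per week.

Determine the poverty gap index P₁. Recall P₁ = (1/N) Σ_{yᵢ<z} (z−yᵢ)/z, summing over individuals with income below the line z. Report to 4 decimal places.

Below z: £50, £180 (q = 2 of N = 9).
Shortfall ratios: (191−50)/191 = 0.7382; (191−180)/191 = 0.0576.
Sum of shortfalls = 0.795812; P₁ averages over all N: 0.795812 / 9 = 0.0884.

0.0884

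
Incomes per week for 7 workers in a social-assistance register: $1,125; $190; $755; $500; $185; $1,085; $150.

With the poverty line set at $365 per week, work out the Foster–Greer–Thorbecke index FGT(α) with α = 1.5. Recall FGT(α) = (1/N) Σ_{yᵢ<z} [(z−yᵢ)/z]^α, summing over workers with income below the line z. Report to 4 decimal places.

0.1615

Below z: $150, $185, $190 (q = 3 of N = 7).
Relative gaps: (365−150)/365 = 0.5890; (365−185)/365 = 0.4932; (365−190)/365 = 0.4795.
Raised to α = 1.5: 0.45208; 0.34631; 0.33198.
Sum = 1.130381; FGT(1.5) = 1.130381 / 7 = 0.1615.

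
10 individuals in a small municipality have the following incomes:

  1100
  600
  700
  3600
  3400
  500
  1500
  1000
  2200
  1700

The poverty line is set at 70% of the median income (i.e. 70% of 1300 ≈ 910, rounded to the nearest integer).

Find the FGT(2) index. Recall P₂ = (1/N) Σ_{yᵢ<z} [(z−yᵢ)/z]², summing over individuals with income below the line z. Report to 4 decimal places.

Incomes under z: 500, 600, 700 (q = 3 of N = 10).
Gap ratios (z−y)/z: (910−500)/910 = 0.4505; (910−600)/910 = 0.3407; (910−700)/910 = 0.2308.
Squared: 0.2030; 0.1160; 0.0533.
Sum = 0.372298; P₂ = 0.372298 / 10 = 0.0372.

0.0372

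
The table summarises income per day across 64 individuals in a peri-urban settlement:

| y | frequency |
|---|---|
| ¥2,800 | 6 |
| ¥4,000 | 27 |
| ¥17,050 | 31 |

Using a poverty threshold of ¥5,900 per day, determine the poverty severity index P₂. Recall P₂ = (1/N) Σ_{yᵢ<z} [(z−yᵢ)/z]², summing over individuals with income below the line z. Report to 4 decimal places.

Below z: 6×¥2,800, 27×¥4,000 (q = 33 of N = 64).
Normalized shortfalls: (5900−2800)/5900 = 0.5254 (×6); (5900−4000)/5900 = 0.3220 (×27).
Squared: 0.2761 (×6); 0.1037 (×27).
Sum = 4.456478; P₂ = 4.456478 / 64 = 0.0696.

0.0696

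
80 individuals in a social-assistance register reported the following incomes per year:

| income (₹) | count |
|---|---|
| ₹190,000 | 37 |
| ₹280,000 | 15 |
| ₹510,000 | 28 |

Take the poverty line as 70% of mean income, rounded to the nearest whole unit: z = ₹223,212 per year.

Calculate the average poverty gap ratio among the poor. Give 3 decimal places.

Below the line: 37×₹190,000 (q = 37 of N = 80).
Relative gaps: 0.1488 (×37); sum = 5.505277.
The income-gap ratio divides by q (the poor only): 5.505277 / 37 = 0.149.

0.149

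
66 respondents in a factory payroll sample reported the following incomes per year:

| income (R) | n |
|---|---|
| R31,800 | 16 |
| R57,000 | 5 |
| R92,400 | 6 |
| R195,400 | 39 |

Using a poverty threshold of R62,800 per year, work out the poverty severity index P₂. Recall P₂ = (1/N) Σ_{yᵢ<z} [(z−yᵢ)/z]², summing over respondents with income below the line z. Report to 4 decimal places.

0.0597

Below the line: 16×R31,800, 5×R57,000 (q = 21 of N = 66).
Shortfall ratios: (62800−31800)/62800 = 0.4936 (×16); (62800−57000)/62800 = 0.0924 (×5).
Squared: 0.2437 (×16); 0.0085 (×5).
Sum = 3.941387; P₂ = 3.941387 / 66 = 0.0597.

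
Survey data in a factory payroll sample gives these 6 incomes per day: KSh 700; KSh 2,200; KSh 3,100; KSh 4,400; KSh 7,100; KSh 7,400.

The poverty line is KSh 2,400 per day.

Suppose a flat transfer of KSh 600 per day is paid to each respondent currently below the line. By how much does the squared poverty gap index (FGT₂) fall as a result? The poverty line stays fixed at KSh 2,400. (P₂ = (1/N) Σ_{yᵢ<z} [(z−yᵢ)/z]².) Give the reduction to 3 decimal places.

0.050

Before: below the line — KSh 700, KSh 2,200; squared poverty gap index (FGT₂) = 0.08478.
After the KSh 600 transfer: below the line — KSh 1,300; squared poverty gap index (FGT₂) = 0.03501.
Reduction = 0.08478 − 0.03501 = 0.050.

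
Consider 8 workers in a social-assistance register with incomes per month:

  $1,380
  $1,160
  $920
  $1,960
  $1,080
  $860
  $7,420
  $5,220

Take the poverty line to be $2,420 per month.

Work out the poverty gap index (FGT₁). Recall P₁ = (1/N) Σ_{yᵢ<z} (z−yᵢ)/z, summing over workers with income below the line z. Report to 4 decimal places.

0.3698

Incomes under z: $860, $920, $1,080, $1,160, $1,380, $1,960 (q = 6 of N = 8).
Shortfall ratios: (2420−860)/2420 = 0.6446; (2420−920)/2420 = 0.6198; (2420−1080)/2420 = 0.5537; (2420−1160)/2420 = 0.5207; (2420−1380)/2420 = 0.4298; (2420−1960)/2420 = 0.1901.
Sum of shortfalls = 2.958678; P₁ averages over all N: 2.958678 / 8 = 0.3698.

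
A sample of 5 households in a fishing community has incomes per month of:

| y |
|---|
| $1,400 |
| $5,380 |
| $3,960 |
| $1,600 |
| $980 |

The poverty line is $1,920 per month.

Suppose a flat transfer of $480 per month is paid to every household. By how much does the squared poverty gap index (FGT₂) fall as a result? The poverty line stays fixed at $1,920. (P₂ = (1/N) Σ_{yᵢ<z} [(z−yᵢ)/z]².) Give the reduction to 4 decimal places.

Before: below the line — $980, $1,400, $1,600; squared poverty gap index (FGT₂) = 0.068164.
After the $480 transfer: below the line — $1,460, $1,880; squared poverty gap index (FGT₂) = 0.011567.
Reduction = 0.068164 − 0.011567 = 0.0566.

0.0566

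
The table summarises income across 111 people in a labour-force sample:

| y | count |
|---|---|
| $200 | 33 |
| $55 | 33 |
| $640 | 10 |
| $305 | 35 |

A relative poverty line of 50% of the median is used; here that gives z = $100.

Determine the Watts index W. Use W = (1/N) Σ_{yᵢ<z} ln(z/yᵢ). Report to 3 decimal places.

Incomes under z: 33×$55 (q = 33 of N = 111).
ln(z/y) terms: ln(100/55) = 0.5978 (×33).
W = 19.728621 / 111 = 0.178.

0.178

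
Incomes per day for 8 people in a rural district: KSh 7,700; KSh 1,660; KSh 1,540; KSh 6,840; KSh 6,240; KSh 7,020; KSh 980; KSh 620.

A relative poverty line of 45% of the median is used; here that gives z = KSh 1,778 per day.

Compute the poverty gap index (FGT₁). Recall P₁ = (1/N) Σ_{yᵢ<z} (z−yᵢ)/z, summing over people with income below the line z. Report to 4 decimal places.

Poor units: KSh 620, KSh 980, KSh 1,540, KSh 1,660 (q = 4 of N = 8).
Shortfall ratios: (1778−620)/1778 = 0.6513; (1778−980)/1778 = 0.4488; (1778−1540)/1778 = 0.1339; (1778−1660)/1778 = 0.0664.
Sum of shortfalls = 1.300337; P₁ averages over all N: 1.300337 / 8 = 0.1625.

0.1625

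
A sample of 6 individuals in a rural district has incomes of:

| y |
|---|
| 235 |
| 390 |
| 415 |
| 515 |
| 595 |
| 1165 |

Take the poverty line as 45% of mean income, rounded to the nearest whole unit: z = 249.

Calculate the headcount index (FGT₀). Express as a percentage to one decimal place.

1 of the 6 individuals have income below 249.
H = 1/6 = 16.7%.

16.7%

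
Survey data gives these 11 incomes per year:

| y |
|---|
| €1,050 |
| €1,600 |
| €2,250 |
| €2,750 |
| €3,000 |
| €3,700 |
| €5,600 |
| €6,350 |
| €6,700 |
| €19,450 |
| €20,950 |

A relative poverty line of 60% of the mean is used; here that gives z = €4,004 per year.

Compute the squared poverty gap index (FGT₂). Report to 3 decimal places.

0.115

Incomes under z: €1,050, €1,600, €2,250, €2,750, €3,000, €3,700 (q = 6 of N = 11).
Gap ratios (z−y)/z: (4004−1050)/4004 = 0.7378; (4004−1600)/4004 = 0.6004; (4004−2250)/4004 = 0.4381; (4004−2750)/4004 = 0.3132; (4004−3000)/4004 = 0.2507; (4004−3700)/4004 = 0.0759.
Squared: 0.5443; 0.3605; 0.1919; 0.0981; 0.0629; 0.0058.
Sum = 1.263397; P₂ = 1.263397 / 11 = 0.115.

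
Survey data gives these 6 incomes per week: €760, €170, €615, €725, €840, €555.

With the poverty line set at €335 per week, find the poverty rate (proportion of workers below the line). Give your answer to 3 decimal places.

1 of the 6 workers have income below €335.
H = 1/6 = 0.167.

0.167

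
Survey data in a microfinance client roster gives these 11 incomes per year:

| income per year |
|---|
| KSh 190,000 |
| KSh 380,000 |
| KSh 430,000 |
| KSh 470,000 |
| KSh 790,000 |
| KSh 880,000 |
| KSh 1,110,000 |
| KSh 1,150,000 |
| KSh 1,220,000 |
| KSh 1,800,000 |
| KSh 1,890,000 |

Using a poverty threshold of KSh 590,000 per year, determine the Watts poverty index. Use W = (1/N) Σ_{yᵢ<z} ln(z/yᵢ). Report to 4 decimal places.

Below the line: KSh 190,000, KSh 380,000, KSh 430,000, KSh 470,000 (q = 4 of N = 11).
ln(z/y) terms: ln(590000/190000) = 1.1331; ln(590000/380000) = 0.4400; ln(590000/430000) = 0.3163; ln(590000/470000) = 0.2274.
W = 2.116777 / 11 = 0.1924.

0.1924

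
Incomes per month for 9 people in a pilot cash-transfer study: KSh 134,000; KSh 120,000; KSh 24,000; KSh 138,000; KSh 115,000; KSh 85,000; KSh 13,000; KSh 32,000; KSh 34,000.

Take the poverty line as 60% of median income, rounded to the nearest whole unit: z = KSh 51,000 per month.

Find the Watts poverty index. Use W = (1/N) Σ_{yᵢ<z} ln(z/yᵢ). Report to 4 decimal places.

Poor units: KSh 13,000, KSh 24,000, KSh 32,000, KSh 34,000 (q = 4 of N = 9).
Log shortfalls: ln(51000/13000) = 1.3669; ln(51000/24000) = 0.7538; ln(51000/32000) = 0.4661; ln(51000/34000) = 0.4055.
W = 2.992203 / 9 = 0.3325.

0.3325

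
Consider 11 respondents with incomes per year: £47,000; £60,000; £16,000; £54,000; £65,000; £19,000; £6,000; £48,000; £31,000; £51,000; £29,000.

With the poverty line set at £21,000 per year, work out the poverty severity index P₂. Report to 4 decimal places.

Below the line: £6,000, £16,000, £19,000 (q = 3 of N = 11).
Shortfall ratios: (21000−6000)/21000 = 0.7143; (21000−16000)/21000 = 0.2381; (21000−19000)/21000 = 0.0952.
Squared: 0.5102; 0.0567; 0.0091.
Sum = 0.575964; P₂ = 0.575964 / 11 = 0.0524.

0.0524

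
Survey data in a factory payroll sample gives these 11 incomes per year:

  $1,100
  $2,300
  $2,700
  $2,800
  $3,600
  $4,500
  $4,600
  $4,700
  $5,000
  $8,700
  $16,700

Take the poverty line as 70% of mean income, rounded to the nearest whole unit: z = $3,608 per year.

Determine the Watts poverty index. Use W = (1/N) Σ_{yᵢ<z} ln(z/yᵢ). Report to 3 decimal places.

Below the line: $1,100, $2,300, $2,700, $2,800, $3,600 (q = 5 of N = 11).
ln(z/y) terms: ln(3608/1100) = 1.1878; ln(3608/2300) = 0.4502; ln(3608/2700) = 0.2899; ln(3608/2800) = 0.2535; ln(3608/3600) = 0.0022.
W = 2.183744 / 11 = 0.199.

0.199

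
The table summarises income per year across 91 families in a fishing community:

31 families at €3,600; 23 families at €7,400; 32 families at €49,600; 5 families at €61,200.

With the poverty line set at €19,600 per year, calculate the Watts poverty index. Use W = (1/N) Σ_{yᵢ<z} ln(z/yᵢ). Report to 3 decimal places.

Below z: 31×€3,600, 23×€7,400 (q = 54 of N = 91).
ln(z/y) terms: ln(19600/3600) = 1.6946 (×31); ln(19600/7400) = 0.9740 (×23).
W = 74.935607 / 91 = 0.823.

0.823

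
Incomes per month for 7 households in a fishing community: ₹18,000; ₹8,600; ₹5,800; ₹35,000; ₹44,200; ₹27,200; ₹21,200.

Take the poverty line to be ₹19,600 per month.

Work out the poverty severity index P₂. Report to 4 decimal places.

Poor units: ₹5,800, ₹8,600, ₹18,000 (q = 3 of N = 7).
Gap ratios (z−y)/z: (19600−5800)/19600 = 0.7041; (19600−8600)/19600 = 0.5612; (19600−18000)/19600 = 0.0816.
Squared: 0.4957; 0.3150; 0.0067.
Sum = 0.817368; P₂ = 0.817368 / 7 = 0.1168.

0.1168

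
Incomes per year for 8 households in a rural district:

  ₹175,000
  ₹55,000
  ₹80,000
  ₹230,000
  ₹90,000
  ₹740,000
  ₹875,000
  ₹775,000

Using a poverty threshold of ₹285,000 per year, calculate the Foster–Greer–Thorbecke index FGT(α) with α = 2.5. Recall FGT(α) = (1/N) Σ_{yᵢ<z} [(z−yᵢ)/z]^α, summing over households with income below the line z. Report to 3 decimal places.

Poor units: ₹55,000, ₹80,000, ₹90,000, ₹175,000, ₹230,000 (q = 5 of N = 8).
Shortfall ratios: (285000−55000)/285000 = 0.8070; (285000−80000)/285000 = 0.7193; (285000−90000)/285000 = 0.6842; (285000−175000)/285000 = 0.3860; (285000−230000)/285000 = 0.1930.
Raised to α = 2.5: 0.58507; 0.43881; 0.38723; 0.09255; 0.01636.
Sum = 1.520019; FGT(2.5) = 1.520019 / 8 = 0.190.

0.190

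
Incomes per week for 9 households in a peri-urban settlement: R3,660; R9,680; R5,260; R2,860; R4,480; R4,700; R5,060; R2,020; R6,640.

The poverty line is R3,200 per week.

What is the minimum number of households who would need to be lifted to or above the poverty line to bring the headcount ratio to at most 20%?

1

Currently q = 2 of N = 9 are below the line (H = 0.222).
A headcount ratio of at most 20% allows at most ⌊0.20 × 9⌋ = 1 poor households.
So at least 2 − 1 = 1 must be lifted.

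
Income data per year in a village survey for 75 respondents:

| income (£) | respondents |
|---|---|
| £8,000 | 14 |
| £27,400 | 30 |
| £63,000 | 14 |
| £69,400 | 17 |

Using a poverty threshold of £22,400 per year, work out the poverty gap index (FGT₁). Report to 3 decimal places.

Incomes under z: 14×£8,000 (q = 14 of N = 75).
Normalized shortfalls: (22400−8000)/22400 = 0.6429 (×14).
Σ = 9.000000. Dividing by the full population N = 75 gives P₁ = 0.120.

0.120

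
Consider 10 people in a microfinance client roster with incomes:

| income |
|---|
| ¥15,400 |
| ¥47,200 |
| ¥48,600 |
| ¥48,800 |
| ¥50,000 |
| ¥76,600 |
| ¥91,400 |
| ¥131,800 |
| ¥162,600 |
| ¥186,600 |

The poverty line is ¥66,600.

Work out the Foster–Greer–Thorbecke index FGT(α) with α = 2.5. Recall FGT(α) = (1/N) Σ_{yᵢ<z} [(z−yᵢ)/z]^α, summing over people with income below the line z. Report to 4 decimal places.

Below z: ¥15,400, ¥47,200, ¥48,600, ¥48,800, ¥50,000 (q = 5 of N = 10).
Relative gaps: (66600−15400)/66600 = 0.7688; (66600−47200)/66600 = 0.2913; (66600−48600)/66600 = 0.2703; (66600−48800)/66600 = 0.2673; (66600−50000)/66600 = 0.2492.
Raised to α = 2.5: 0.51819; 0.04580; 0.03797; 0.03693; 0.03102.
Sum = 0.669905; FGT(2.5) = 0.669905 / 10 = 0.0670.

0.0670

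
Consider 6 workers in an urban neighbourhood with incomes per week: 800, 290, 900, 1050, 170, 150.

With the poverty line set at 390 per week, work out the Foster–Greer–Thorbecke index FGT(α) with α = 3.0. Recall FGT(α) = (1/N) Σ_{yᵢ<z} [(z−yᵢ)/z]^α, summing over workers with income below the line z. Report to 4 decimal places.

Incomes under z: 150, 170, 290 (q = 3 of N = 6).
Shortfall ratios: (390−150)/390 = 0.6154; (390−170)/390 = 0.5641; (390−290)/390 = 0.2564.
Raised to α = 3.0: 0.23305; 0.17950; 0.01686.
Sum = 0.429407; FGT(3.0) = 0.429407 / 6 = 0.0716.

0.0716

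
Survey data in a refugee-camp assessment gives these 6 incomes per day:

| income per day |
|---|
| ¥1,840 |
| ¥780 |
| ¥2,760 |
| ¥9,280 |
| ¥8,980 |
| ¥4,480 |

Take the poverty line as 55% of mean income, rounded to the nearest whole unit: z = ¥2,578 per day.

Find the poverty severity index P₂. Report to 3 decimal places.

Below the line: ¥780, ¥1,840 (q = 2 of N = 6).
Gap ratios (z−y)/z: (2578−780)/2578 = 0.6974; (2578−1840)/2578 = 0.2863.
Squared: 0.4864; 0.0819.
Sum = 0.568372; P₂ = 0.568372 / 6 = 0.095.

0.095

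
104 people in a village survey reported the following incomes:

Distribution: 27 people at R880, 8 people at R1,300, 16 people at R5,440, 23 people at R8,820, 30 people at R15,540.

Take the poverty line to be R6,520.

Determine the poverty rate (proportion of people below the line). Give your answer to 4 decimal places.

0.4904

51 of the 104 people have income below R6,520.
H = 51/104 = 0.4904.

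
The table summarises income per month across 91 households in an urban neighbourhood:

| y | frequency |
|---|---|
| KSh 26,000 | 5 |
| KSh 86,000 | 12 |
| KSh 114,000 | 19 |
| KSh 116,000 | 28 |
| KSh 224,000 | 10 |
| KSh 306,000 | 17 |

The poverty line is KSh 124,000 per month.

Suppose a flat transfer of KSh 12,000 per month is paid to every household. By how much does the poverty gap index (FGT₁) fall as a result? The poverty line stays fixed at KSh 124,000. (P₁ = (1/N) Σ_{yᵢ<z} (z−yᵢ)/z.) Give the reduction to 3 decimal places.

0.055

Before: below the line — 5×KSh 26,000, 12×KSh 86,000, 19×KSh 114,000, 28×KSh 116,000; poverty gap index (FGT₁) = 0.12052.
After the KSh 12,000 transfer: below the line — 5×KSh 38,000, 12×KSh 98,000; poverty gap index (FGT₁) = 0.06576.
Reduction = 0.12052 − 0.06576 = 0.055.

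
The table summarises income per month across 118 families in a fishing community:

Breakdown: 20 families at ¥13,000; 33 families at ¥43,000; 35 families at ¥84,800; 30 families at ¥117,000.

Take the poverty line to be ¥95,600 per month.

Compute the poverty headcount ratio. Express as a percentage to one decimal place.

74.6%

88 of the 118 families have income below ¥95,600.
H = 88/118 = 74.6%.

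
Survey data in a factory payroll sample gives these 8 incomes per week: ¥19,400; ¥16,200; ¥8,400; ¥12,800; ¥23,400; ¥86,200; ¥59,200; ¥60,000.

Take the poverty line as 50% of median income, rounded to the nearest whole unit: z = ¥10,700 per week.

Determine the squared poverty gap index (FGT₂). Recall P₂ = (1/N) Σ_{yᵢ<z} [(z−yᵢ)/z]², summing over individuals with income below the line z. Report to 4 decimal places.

Incomes under z: ¥8,400 (q = 1 of N = 8).
Relative gaps: (10700−8400)/10700 = 0.2150.
Squared: 0.0462.
Sum = 0.046205; P₂ = 0.046205 / 8 = 0.0058.

0.0058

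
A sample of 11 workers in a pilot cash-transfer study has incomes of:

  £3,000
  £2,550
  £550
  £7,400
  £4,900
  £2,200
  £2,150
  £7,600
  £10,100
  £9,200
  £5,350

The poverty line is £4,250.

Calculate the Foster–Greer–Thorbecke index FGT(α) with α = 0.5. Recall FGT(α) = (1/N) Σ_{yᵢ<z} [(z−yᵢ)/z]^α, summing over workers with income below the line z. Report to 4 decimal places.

Poor units: £550, £2,150, £2,200, £2,550, £3,000 (q = 5 of N = 11).
Relative gaps: (4250−550)/4250 = 0.8706; (4250−2150)/4250 = 0.4941; (4250−2200)/4250 = 0.4824; (4250−2550)/4250 = 0.4000; (4250−3000)/4250 = 0.2941.
Raised to α = 0.5: 0.93305; 0.70294; 0.69452; 0.63246; 0.54233.
Sum = 3.505286; FGT(0.5) = 3.505286 / 11 = 0.3187.

0.3187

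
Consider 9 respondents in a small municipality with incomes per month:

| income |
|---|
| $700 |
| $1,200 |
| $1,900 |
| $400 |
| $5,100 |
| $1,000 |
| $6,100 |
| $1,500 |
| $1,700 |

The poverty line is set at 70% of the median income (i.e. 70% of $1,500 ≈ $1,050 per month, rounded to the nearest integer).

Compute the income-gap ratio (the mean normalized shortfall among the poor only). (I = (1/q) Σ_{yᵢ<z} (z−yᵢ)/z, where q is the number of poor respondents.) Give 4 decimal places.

Incomes under z: $400, $700, $1,000 (q = 3 of N = 9).
Relative gaps: 0.6190, 0.3333, 0.0476; sum = 1.000000.
I averages over the q = 3 poor units only: 1.000000 / 3 = 0.3333.

0.3333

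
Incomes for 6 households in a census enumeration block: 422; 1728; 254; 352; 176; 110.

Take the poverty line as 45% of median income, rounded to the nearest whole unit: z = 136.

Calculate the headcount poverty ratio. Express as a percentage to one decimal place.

1 of the 6 households have income below 136.
H = 1/6 = 16.7%.

16.7%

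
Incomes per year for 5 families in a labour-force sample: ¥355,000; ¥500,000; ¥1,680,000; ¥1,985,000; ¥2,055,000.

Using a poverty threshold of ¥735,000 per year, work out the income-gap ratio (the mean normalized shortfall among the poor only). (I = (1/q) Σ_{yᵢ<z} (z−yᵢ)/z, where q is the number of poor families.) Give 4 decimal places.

Poor units: ¥355,000, ¥500,000 (q = 2 of N = 5).
Relative gaps: 0.5170, 0.3197; sum = 0.836735.
I averages over the q = 2 poor units only: 0.836735 / 2 = 0.4184.

0.4184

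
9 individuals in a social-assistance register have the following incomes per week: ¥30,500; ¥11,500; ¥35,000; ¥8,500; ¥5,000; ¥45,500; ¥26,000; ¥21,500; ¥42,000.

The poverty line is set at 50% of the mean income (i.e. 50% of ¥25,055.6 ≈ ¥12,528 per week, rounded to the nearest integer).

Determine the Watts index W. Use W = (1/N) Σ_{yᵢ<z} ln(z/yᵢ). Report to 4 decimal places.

Below z: ¥5,000, ¥8,500, ¥11,500 (q = 3 of N = 9).
Log gaps: ln(12528/5000) = 0.9185; ln(12528/8500) = 0.3879; ln(12528/11500) = 0.0856.
W = 1.392047 / 9 = 0.1547.

0.1547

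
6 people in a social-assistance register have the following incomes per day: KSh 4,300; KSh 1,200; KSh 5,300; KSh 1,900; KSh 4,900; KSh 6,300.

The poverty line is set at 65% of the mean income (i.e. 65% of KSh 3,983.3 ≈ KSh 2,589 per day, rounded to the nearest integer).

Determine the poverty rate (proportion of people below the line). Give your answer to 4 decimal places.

0.3333

2 of the 6 people have income below KSh 2,589.
H = 2/6 = 0.3333.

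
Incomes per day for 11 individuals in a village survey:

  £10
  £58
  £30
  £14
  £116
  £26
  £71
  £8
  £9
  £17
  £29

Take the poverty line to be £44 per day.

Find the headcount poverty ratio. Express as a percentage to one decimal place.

72.7%

8 of the 11 individuals have income below £44.
H = 8/11 = 72.7%.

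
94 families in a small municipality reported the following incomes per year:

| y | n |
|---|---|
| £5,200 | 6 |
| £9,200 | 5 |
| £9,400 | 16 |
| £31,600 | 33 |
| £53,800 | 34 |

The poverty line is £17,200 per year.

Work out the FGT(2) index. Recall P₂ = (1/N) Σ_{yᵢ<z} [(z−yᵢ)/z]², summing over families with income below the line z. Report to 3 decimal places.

Poor units: 6×£5,200, 5×£9,200, 16×£9,400 (q = 27 of N = 94).
Relative gaps: (17200−5200)/17200 = 0.6977 (×6); (17200−9200)/17200 = 0.4651 (×5); (17200−9400)/17200 = 0.4535 (×16).
Squared: 0.4867 (×6); 0.2163 (×5); 0.2057 (×16).
Sum = 7.292591; P₂ = 7.292591 / 94 = 0.078.

0.078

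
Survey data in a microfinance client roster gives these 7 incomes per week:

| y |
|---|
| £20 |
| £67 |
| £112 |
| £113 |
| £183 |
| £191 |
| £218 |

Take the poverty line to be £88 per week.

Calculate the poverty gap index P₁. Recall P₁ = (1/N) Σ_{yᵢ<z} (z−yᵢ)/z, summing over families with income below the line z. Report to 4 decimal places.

Below z: £20, £67 (q = 2 of N = 7).
Gap ratios (z−y)/z: (88−20)/88 = 0.7727; (88−67)/88 = 0.2386.
Σ = 1.011364. Dividing by the full population N = 7 gives P₁ = 0.1445.

0.1445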